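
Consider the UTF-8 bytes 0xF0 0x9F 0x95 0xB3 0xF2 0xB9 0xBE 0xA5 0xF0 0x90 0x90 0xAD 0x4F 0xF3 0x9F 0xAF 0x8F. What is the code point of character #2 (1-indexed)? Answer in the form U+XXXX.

Offset 0: leading byte 0xF0 = 11110000 → 4-byte char #1 = F0 9F 95 B3.
Offset 4: leading byte 0xF2 = 11110010 → 4-byte char #2 = F2 B9 BE A5.
Leading byte 0xF2 = 11110010 matches 11110xxx → 4-byte sequence.
Byte 1: 0xF2 = 11110010, payload 010 (3 bits).
Byte 2: 0xB9 = 10111001 (10xxxxxx ✓), payload 111001.
Byte 3: 0xBE = 10111110 (10xxxxxx ✓), payload 111110.
Byte 4: 0xA5 = 10100101 (10xxxxxx ✓), payload 100101.
Concatenate: 010111001111110100101 = 0xB9FA5 (21 bits → U+B9FA5).

U+B9FA5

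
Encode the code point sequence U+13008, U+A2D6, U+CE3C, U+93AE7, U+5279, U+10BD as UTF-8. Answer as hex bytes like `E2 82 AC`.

F0 93 80 88 EA 8B 96 EC B8 BC F2 93 AB A7 E5 89 B9 E1 82 BD

U+13008: 4-byte form → F0 93 80 88.
U+A2D6: 3-byte form → EA 8B 96.
U+CE3C: 3-byte form → EC B8 BC.
U+93AE7: 4-byte form → F2 93 AB A7.
U+5279: 3-byte form → E5 89 B9.
U+10BD: 3-byte form → E1 82 BD.
Concatenated (20 bytes): F0 93 80 88 EA 8B 96 EC B8 BC F2 93 AB A7 E5 89 B9 E1 82 BD.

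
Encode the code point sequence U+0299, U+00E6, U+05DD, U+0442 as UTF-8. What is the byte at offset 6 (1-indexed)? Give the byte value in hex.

1-indexed offset 6 is 0-indexed offset 5.
U+0299 → 2-byte form CA 99 at offsets 0–1.
U+00E6 → 2-byte form C3 A6 at offsets 2–3.
U+05DD → 2-byte form D7 9D at offsets 4–5.
Offset 5 falls in char 3's range; it's byte 2 of D7 9D = 0x9D.

0x9D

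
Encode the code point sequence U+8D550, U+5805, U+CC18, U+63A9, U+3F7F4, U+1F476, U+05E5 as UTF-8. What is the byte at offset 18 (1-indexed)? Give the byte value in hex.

0xF0

1-indexed offset 18 is 0-indexed offset 17.
U+8D550 → 4-byte form F2 8D 95 90 at offsets 0–3.
U+5805 → 3-byte form E5 A0 85 at offsets 4–6.
U+CC18 → 3-byte form EC B0 98 at offsets 7–9.
U+63A9 → 3-byte form E6 8E A9 at offsets 10–12.
U+3F7F4 → 4-byte form F0 BF 9F B4 at offsets 13–16.
U+1F476 → 4-byte form F0 9F 91 B6 at offsets 17–20.
Offset 17 falls in char 6's range; it's byte 1 of F0 9F 91 B6 = 0xF0.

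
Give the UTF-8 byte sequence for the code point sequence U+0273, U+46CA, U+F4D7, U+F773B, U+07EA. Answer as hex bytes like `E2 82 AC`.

C9 B3 E4 9B 8A EF 93 97 F3 B7 9C BB DF AA

U+0273: 2-byte form → C9 B3.
U+46CA: 3-byte form → E4 9B 8A.
U+F4D7: 3-byte form → EF 93 97.
U+F773B: 4-byte form → F3 B7 9C BB.
U+07EA: 2-byte form → DF AA.
Concatenated (14 bytes): C9 B3 E4 9B 8A EF 93 97 F3 B7 9C BB DF AA.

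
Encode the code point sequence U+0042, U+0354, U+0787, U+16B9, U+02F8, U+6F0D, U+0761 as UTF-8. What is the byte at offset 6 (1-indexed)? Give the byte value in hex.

0xE1

1-indexed offset 6 is 0-indexed offset 5.
U+0042 → 1-byte form 42 at offsets 0–0.
U+0354 → 2-byte form CD 94 at offsets 1–2.
U+0787 → 2-byte form DE 87 at offsets 3–4.
U+16B9 → 3-byte form E1 9A B9 at offsets 5–7.
Offset 5 falls in char 4's range; it's byte 1 of E1 9A B9 = 0xE1.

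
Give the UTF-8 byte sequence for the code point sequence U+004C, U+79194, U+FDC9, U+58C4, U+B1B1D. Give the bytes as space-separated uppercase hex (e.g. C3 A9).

4C F1 B9 86 94 EF B7 89 E5 A3 84 F2 B1 AC 9D

U+004C: 1-byte form → 4C.
U+79194: 4-byte form → F1 B9 86 94.
U+FDC9: 3-byte form → EF B7 89.
U+58C4: 3-byte form → E5 A3 84.
U+B1B1D: 4-byte form → F2 B1 AC 9D.
Concatenated (15 bytes): 4C F1 B9 86 94 EF B7 89 E5 A3 84 F2 B1 AC 9D.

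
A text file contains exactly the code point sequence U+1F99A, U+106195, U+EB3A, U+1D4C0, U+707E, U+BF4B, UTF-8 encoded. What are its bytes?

U+1F99A: 4-byte form → F0 9F A6 9A.
U+106195: 4-byte form → F4 86 86 95.
U+EB3A: 3-byte form → EE AC BA.
U+1D4C0: 4-byte form → F0 9D 93 80.
U+707E: 3-byte form → E7 81 BE.
U+BF4B: 3-byte form → EB BD 8B.
Concatenated (21 bytes): F0 9F A6 9A F4 86 86 95 EE AC BA F0 9D 93 80 E7 81 BE EB BD 8B.

F0 9F A6 9A F4 86 86 95 EE AC BA F0 9D 93 80 E7 81 BE EB BD 8B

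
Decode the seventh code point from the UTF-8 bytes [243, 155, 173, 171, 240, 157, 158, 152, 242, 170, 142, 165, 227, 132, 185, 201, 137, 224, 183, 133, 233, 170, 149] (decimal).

U+9A95

Offset 0: leading byte 0xF3 = 11110011 → 4-byte char #1 = F3 9B AD AB.
Offset 4: leading byte 0xF0 = 11110000 → 4-byte char #2 = F0 9D 9E 98.
Offset 8: leading byte 0xF2 = 11110010 → 4-byte char #3 = F2 AA 8E A5.
Offset 12: leading byte 0xE3 = 11100011 → 3-byte char #4 = E3 84 B9.
Offset 15: leading byte 0xC9 = 11001001 → 2-byte char #5 = C9 89.
Offset 17: leading byte 0xE0 = 11100000 → 3-byte char #6 = E0 B7 85.
Offset 20: leading byte 0xE9 = 11101001 → 3-byte char #7 = E9 AA 95.
Leading byte 0xE9 = 11101001 matches 1110xxxx → 3-byte sequence.
Byte 1: 0xE9 = 11101001, payload 1001 (4 bits).
Byte 2: 0xAA = 10101010 (10xxxxxx ✓), payload 101010.
Byte 3: 0x95 = 10010101 (10xxxxxx ✓), payload 010101.
Concatenate: 1001101010010101 = 0x9A95 (16 bits → U+9A95).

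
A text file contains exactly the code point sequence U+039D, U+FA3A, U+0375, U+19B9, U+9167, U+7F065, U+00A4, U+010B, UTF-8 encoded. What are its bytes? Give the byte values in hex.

U+039D: 2-byte form → CE 9D.
U+FA3A: 3-byte form → EF A8 BA.
U+0375: 2-byte form → CD B5.
U+19B9: 3-byte form → E1 A6 B9.
U+9167: 3-byte form → E9 85 A7.
U+7F065: 4-byte form → F1 BF 81 A5.
U+00A4: 2-byte form → C2 A4.
U+010B: 2-byte form → C4 8B.
Concatenated (21 bytes): CE 9D EF A8 BA CD B5 E1 A6 B9 E9 85 A7 F1 BF 81 A5 C2 A4 C4 8B.

CE 9D EF A8 BA CD B5 E1 A6 B9 E9 85 A7 F1 BF 81 A5 C2 A4 C4 8B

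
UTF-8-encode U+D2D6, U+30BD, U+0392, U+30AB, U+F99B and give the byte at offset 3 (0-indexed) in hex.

U+D2D6 → 3-byte form ED 8B 96 at offsets 0–2.
U+30BD → 3-byte form E3 82 BD at offsets 3–5.
Offset 3 falls in char 2's range; it's byte 1 of E3 82 BD = 0xE3.

0xE3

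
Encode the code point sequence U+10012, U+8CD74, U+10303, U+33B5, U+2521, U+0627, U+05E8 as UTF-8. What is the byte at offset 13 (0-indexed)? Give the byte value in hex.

U+10012 → 4-byte form F0 90 80 92 at offsets 0–3.
U+8CD74 → 4-byte form F2 8C B5 B4 at offsets 4–7.
U+10303 → 4-byte form F0 90 8C 83 at offsets 8–11.
U+33B5 → 3-byte form E3 8E B5 at offsets 12–14.
Offset 13 falls in char 4's range; it's byte 2 of E3 8E B5 = 0x8E.

0x8E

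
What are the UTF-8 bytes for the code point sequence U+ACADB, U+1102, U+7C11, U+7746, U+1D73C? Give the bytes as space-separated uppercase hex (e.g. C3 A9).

F2 AC AB 9B E1 84 82 E7 B0 91 E7 9D 86 F0 9D 9C BC

U+ACADB: 4-byte form → F2 AC AB 9B.
U+1102: 3-byte form → E1 84 82.
U+7C11: 3-byte form → E7 B0 91.
U+7746: 3-byte form → E7 9D 86.
U+1D73C: 4-byte form → F0 9D 9C BC.
Concatenated (17 bytes): F2 AC AB 9B E1 84 82 E7 B0 91 E7 9D 86 F0 9D 9C BC.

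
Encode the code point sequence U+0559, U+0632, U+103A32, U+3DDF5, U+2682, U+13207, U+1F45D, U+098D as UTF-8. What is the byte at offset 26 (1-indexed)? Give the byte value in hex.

0x8D

1-indexed offset 26 is 0-indexed offset 25.
U+0559 → 2-byte form D5 99 at offsets 0–1.
U+0632 → 2-byte form D8 B2 at offsets 2–3.
U+103A32 → 4-byte form F4 83 A8 B2 at offsets 4–7.
U+3DDF5 → 4-byte form F0 BD B7 B5 at offsets 8–11.
U+2682 → 3-byte form E2 9A 82 at offsets 12–14.
U+13207 → 4-byte form F0 93 88 87 at offsets 15–18.
U+1F45D → 4-byte form F0 9F 91 9D at offsets 19–22.
U+098D → 3-byte form E0 A6 8D at offsets 23–25.
Offset 25 falls in char 8's range; it's byte 3 of E0 A6 8D = 0x8D.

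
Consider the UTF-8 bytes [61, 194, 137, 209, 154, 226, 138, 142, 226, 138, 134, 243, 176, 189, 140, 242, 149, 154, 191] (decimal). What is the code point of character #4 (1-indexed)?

U+228E

Offset 0: leading byte 0x3D = 00111101 → 1-byte char #1 = 3D.
Offset 1: leading byte 0xC2 = 11000010 → 2-byte char #2 = C2 89.
Offset 3: leading byte 0xD1 = 11010001 → 2-byte char #3 = D1 9A.
Offset 5: leading byte 0xE2 = 11100010 → 3-byte char #4 = E2 8A 8E.
Leading byte 0xE2 = 11100010 matches 1110xxxx → 3-byte sequence.
Byte 1: 0xE2 = 11100010, payload 0010 (4 bits).
Byte 2: 0x8A = 10001010 (10xxxxxx ✓), payload 001010.
Byte 3: 0x8E = 10001110 (10xxxxxx ✓), payload 001110.
Concatenate: 0010001010001110 = 0x228E (16 bits → U+228E).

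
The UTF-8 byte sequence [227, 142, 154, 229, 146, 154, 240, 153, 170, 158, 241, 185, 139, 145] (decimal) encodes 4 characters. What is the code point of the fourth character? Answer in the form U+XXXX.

U+792D1

Offset 0: leading byte 0xE3 = 11100011 → 3-byte char #1 = E3 8E 9A.
Offset 3: leading byte 0xE5 = 11100101 → 3-byte char #2 = E5 92 9A.
Offset 6: leading byte 0xF0 = 11110000 → 4-byte char #3 = F0 99 AA 9E.
Offset 10: leading byte 0xF1 = 11110001 → 4-byte char #4 = F1 B9 8B 91.
Leading byte 0xF1 = 11110001 matches 11110xxx → 4-byte sequence.
Byte 1: 0xF1 = 11110001, payload 001 (3 bits).
Byte 2: 0xB9 = 10111001 (10xxxxxx ✓), payload 111001.
Byte 3: 0x8B = 10001011 (10xxxxxx ✓), payload 001011.
Byte 4: 0x91 = 10010001 (10xxxxxx ✓), payload 010001.
Concatenate: 001111001001011010001 = 0x792D1 (21 bits → U+792D1).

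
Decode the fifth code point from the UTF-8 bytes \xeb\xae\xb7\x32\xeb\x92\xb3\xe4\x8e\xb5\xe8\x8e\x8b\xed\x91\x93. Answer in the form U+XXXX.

U+838B

Offset 0: leading byte 0xEB = 11101011 → 3-byte char #1 = EB AE B7.
Offset 3: leading byte 0x32 = 00110010 → 1-byte char #2 = 32.
Offset 4: leading byte 0xEB = 11101011 → 3-byte char #3 = EB 92 B3.
Offset 7: leading byte 0xE4 = 11100100 → 3-byte char #4 = E4 8E B5.
Offset 10: leading byte 0xE8 = 11101000 → 3-byte char #5 = E8 8E 8B.
Leading byte 0xE8 = 11101000 matches 1110xxxx → 3-byte sequence.
Byte 1: 0xE8 = 11101000, payload 1000 (4 bits).
Byte 2: 0x8E = 10001110 (10xxxxxx ✓), payload 001110.
Byte 3: 0x8B = 10001011 (10xxxxxx ✓), payload 001011.
Concatenate: 1000001110001011 = 0x838B (16 bits → U+838B).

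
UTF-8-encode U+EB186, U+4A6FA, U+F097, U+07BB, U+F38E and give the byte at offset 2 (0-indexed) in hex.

U+EB186 → 4-byte form F3 AB 86 86 at offsets 0–3.
Offset 2 falls in char 1's range; it's byte 3 of F3 AB 86 86 = 0x86.

0x86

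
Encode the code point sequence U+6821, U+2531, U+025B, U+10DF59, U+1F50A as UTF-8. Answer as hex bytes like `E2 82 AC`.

U+6821: 3-byte form → E6 A0 A1.
U+2531: 3-byte form → E2 94 B1.
U+025B: 2-byte form → C9 9B.
U+10DF59: 4-byte form → F4 8D BD 99.
U+1F50A: 4-byte form → F0 9F 94 8A.
Concatenated (16 bytes): E6 A0 A1 E2 94 B1 C9 9B F4 8D BD 99 F0 9F 94 8A.

E6 A0 A1 E2 94 B1 C9 9B F4 8D BD 99 F0 9F 94 8A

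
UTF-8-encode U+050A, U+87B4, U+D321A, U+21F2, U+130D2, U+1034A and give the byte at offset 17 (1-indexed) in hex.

0xF0

1-indexed offset 17 is 0-indexed offset 16.
U+050A → 2-byte form D4 8A at offsets 0–1.
U+87B4 → 3-byte form E8 9E B4 at offsets 2–4.
U+D321A → 4-byte form F3 93 88 9A at offsets 5–8.
U+21F2 → 3-byte form E2 87 B2 at offsets 9–11.
U+130D2 → 4-byte form F0 93 83 92 at offsets 12–15.
U+1034A → 4-byte form F0 90 8D 8A at offsets 16–19.
Offset 16 falls in char 6's range; it's byte 1 of F0 90 8D 8A = 0xF0.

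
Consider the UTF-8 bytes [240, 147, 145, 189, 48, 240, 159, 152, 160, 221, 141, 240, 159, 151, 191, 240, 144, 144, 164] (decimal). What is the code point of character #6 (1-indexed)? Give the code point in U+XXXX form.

Offset 0: leading byte 0xF0 = 11110000 → 4-byte char #1 = F0 93 91 BD.
Offset 4: leading byte 0x30 = 00110000 → 1-byte char #2 = 30.
Offset 5: leading byte 0xF0 = 11110000 → 4-byte char #3 = F0 9F 98 A0.
Offset 9: leading byte 0xDD = 11011101 → 2-byte char #4 = DD 8D.
Offset 11: leading byte 0xF0 = 11110000 → 4-byte char #5 = F0 9F 97 BF.
Offset 15: leading byte 0xF0 = 11110000 → 4-byte char #6 = F0 90 90 A4.
Leading byte 0xF0 = 11110000 matches 11110xxx → 4-byte sequence.
Byte 1: 0xF0 = 11110000, payload 000 (3 bits).
Byte 2: 0x90 = 10010000 (10xxxxxx ✓), payload 010000.
Byte 3: 0x90 = 10010000 (10xxxxxx ✓), payload 010000.
Byte 4: 0xA4 = 10100100 (10xxxxxx ✓), payload 100100.
Concatenate: 000010000010000100100 = 0x10424 (21 bits → U+10424).

U+10424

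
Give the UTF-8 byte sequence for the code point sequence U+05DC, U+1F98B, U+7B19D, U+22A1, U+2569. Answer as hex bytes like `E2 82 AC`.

U+05DC: 2-byte form → D7 9C.
U+1F98B: 4-byte form → F0 9F A6 8B.
U+7B19D: 4-byte form → F1 BB 86 9D.
U+22A1: 3-byte form → E2 8A A1.
U+2569: 3-byte form → E2 95 A9.
Concatenated (16 bytes): D7 9C F0 9F A6 8B F1 BB 86 9D E2 8A A1 E2 95 A9.

D7 9C F0 9F A6 8B F1 BB 86 9D E2 8A A1 E2 95 A9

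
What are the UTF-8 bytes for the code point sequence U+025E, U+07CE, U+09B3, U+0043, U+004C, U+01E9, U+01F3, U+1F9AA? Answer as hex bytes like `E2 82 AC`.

C9 9E DF 8E E0 A6 B3 43 4C C7 A9 C7 B3 F0 9F A6 AA

U+025E: 2-byte form → C9 9E.
U+07CE: 2-byte form → DF 8E.
U+09B3: 3-byte form → E0 A6 B3.
U+0043: 1-byte form → 43.
U+004C: 1-byte form → 4C.
U+01E9: 2-byte form → C7 A9.
U+01F3: 2-byte form → C7 B3.
U+1F9AA: 4-byte form → F0 9F A6 AA.
Concatenated (17 bytes): C9 9E DF 8E E0 A6 B3 43 4C C7 A9 C7 B3 F0 9F A6 AA.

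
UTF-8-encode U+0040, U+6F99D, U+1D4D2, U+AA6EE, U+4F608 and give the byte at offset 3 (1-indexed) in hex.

0xAF

1-indexed offset 3 is 0-indexed offset 2.
U+0040 → 1-byte form 40 at offsets 0–0.
U+6F99D → 4-byte form F1 AF A6 9D at offsets 1–4.
Offset 2 falls in char 2's range; it's byte 2 of F1 AF A6 9D = 0xAF.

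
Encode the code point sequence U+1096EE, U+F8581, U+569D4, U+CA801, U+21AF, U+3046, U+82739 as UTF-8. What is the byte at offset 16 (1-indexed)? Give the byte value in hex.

1-indexed offset 16 is 0-indexed offset 15.
U+1096EE → 4-byte form F4 89 9B AE at offsets 0–3.
U+F8581 → 4-byte form F3 B8 96 81 at offsets 4–7.
U+569D4 → 4-byte form F1 96 A7 94 at offsets 8–11.
U+CA801 → 4-byte form F3 8A A0 81 at offsets 12–15.
Offset 15 falls in char 4's range; it's byte 4 of F3 8A A0 81 = 0x81.

0x81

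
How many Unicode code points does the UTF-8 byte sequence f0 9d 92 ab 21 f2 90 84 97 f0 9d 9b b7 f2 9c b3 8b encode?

Byte at offset 0: 0xF0 = 11110000 → 4-byte char (#1). Advance 4.
Byte at offset 4: 0x21 = 00100001 → 1-byte char (#2). Advance 1.
Byte at offset 5: 0xF2 = 11110010 → 4-byte char (#3). Advance 4.
Byte at offset 9: 0xF0 = 11110000 → 4-byte char (#4). Advance 4.
Byte at offset 13: 0xF2 = 11110010 → 4-byte char (#5). Advance 4.
Reached end at offset 17 after 5 code points.

5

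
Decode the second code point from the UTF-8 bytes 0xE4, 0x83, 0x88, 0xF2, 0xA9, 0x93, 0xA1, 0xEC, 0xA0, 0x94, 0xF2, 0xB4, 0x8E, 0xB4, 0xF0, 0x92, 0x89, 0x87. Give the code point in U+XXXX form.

U+A94E1

Offset 0: leading byte 0xE4 = 11100100 → 3-byte char #1 = E4 83 88.
Offset 3: leading byte 0xF2 = 11110010 → 4-byte char #2 = F2 A9 93 A1.
Leading byte 0xF2 = 11110010 matches 11110xxx → 4-byte sequence.
Byte 1: 0xF2 = 11110010, payload 010 (3 bits).
Byte 2: 0xA9 = 10101001 (10xxxxxx ✓), payload 101001.
Byte 3: 0x93 = 10010011 (10xxxxxx ✓), payload 010011.
Byte 4: 0xA1 = 10100001 (10xxxxxx ✓), payload 100001.
Concatenate: 010101001010011100001 = 0xA94E1 (21 bits → U+A94E1).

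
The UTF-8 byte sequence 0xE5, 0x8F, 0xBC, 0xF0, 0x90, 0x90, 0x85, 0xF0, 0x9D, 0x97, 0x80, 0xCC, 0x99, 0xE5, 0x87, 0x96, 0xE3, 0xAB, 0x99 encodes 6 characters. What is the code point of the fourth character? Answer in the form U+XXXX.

Offset 0: leading byte 0xE5 = 11100101 → 3-byte char #1 = E5 8F BC.
Offset 3: leading byte 0xF0 = 11110000 → 4-byte char #2 = F0 90 90 85.
Offset 7: leading byte 0xF0 = 11110000 → 4-byte char #3 = F0 9D 97 80.
Offset 11: leading byte 0xCC = 11001100 → 2-byte char #4 = CC 99.
Leading byte 0xCC = 11001100 matches 110xxxxx → 2-byte sequence.
Byte 1: 0xCC = 11001100, payload 01100 (5 bits).
Byte 2: 0x99 = 10011001 (10xxxxxx ✓), payload 011001.
Concatenate: 01100011001 = 0x319 (11 bits → U+0319).

U+0319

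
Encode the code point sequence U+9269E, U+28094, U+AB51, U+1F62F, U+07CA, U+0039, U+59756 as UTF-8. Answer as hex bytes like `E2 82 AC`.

F2 92 9A 9E F0 A8 82 94 EA AD 91 F0 9F 98 AF DF 8A 39 F1 99 9D 96

U+9269E: 4-byte form → F2 92 9A 9E.
U+28094: 4-byte form → F0 A8 82 94.
U+AB51: 3-byte form → EA AD 91.
U+1F62F: 4-byte form → F0 9F 98 AF.
U+07CA: 2-byte form → DF 8A.
U+0039: 1-byte form → 39.
U+59756: 4-byte form → F1 99 9D 96.
Concatenated (22 bytes): F2 92 9A 9E F0 A8 82 94 EA AD 91 F0 9F 98 AF DF 8A 39 F1 99 9D 96.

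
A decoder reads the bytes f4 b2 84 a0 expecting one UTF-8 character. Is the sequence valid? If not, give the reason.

invalid (encodes a value above U+10FFFF)

Leading byte 0xF4 = 11110100 → 4-byte form.
Payload = 0x132120, which exceeds U+10FFFF, the maximum Unicode code point. (Leading bytes F5–FF, or F4 followed by ≥ 0x90, are invalid.)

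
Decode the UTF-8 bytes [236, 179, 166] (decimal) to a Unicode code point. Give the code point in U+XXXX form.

U+CCE6

Leading byte 0xEC = 11101100 matches 1110xxxx → 3-byte sequence.
Byte 1: 0xEC = 11101100, payload 1100 (4 bits).
Byte 2: 0xB3 = 10110011 (10xxxxxx ✓), payload 110011.
Byte 3: 0xA6 = 10100110 (10xxxxxx ✓), payload 100110.
Concatenate: 1100110011100110 = 0xCCE6 (16 bits → U+CCE6).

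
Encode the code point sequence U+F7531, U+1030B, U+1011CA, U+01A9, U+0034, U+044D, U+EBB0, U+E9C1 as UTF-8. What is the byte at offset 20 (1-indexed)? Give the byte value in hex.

1-indexed offset 20 is 0-indexed offset 19.
U+F7531 → 4-byte form F3 B7 94 B1 at offsets 0–3.
U+1030B → 4-byte form F0 90 8C 8B at offsets 4–7.
U+1011CA → 4-byte form F4 81 87 8A at offsets 8–11.
U+01A9 → 2-byte form C6 A9 at offsets 12–13.
U+0034 → 1-byte form 34 at offsets 14–14.
U+044D → 2-byte form D1 8D at offsets 15–16.
U+EBB0 → 3-byte form EE AE B0 at offsets 17–19.
Offset 19 falls in char 7's range; it's byte 3 of EE AE B0 = 0xB0.

0xB0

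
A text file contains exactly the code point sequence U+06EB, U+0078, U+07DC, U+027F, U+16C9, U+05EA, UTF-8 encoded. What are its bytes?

U+06EB: 2-byte form → DB AB.
U+0078: 1-byte form → 78.
U+07DC: 2-byte form → DF 9C.
U+027F: 2-byte form → C9 BF.
U+16C9: 3-byte form → E1 9B 89.
U+05EA: 2-byte form → D7 AA.
Concatenated (12 bytes): DB AB 78 DF 9C C9 BF E1 9B 89 D7 AA.

DB AB 78 DF 9C C9 BF E1 9B 89 D7 AA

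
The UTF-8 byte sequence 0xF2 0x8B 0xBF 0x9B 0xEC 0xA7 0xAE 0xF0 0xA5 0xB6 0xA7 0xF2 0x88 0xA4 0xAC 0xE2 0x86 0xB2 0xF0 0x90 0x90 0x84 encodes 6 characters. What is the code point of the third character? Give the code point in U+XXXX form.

Offset 0: leading byte 0xF2 = 11110010 → 4-byte char #1 = F2 8B BF 9B.
Offset 4: leading byte 0xEC = 11101100 → 3-byte char #2 = EC A7 AE.
Offset 7: leading byte 0xF0 = 11110000 → 4-byte char #3 = F0 A5 B6 A7.
Leading byte 0xF0 = 11110000 matches 11110xxx → 4-byte sequence.
Byte 1: 0xF0 = 11110000, payload 000 (3 bits).
Byte 2: 0xA5 = 10100101 (10xxxxxx ✓), payload 100101.
Byte 3: 0xB6 = 10110110 (10xxxxxx ✓), payload 110110.
Byte 4: 0xA7 = 10100111 (10xxxxxx ✓), payload 100111.
Concatenate: 000100101110110100111 = 0x25DA7 (21 bits → U+25DA7).

U+25DA7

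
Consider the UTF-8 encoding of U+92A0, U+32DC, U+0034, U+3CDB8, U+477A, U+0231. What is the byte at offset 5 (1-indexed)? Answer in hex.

1-indexed offset 5 is 0-indexed offset 4.
U+92A0 → 3-byte form E9 8A A0 at offsets 0–2.
U+32DC → 3-byte form E3 8B 9C at offsets 3–5.
Offset 4 falls in char 2's range; it's byte 2 of E3 8B 9C = 0x8B.

0x8B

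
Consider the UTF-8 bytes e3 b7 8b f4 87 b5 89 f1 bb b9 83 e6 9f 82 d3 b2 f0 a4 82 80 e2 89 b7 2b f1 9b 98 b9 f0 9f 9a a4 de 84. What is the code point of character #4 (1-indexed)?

Offset 0: leading byte 0xE3 = 11100011 → 3-byte char #1 = E3 B7 8B.
Offset 3: leading byte 0xF4 = 11110100 → 4-byte char #2 = F4 87 B5 89.
Offset 7: leading byte 0xF1 = 11110001 → 4-byte char #3 = F1 BB B9 83.
Offset 11: leading byte 0xE6 = 11100110 → 3-byte char #4 = E6 9F 82.
Leading byte 0xE6 = 11100110 matches 1110xxxx → 3-byte sequence.
Byte 1: 0xE6 = 11100110, payload 0110 (4 bits).
Byte 2: 0x9F = 10011111 (10xxxxxx ✓), payload 011111.
Byte 3: 0x82 = 10000010 (10xxxxxx ✓), payload 000010.
Concatenate: 0110011111000010 = 0x67C2 (16 bits → U+67C2).

U+67C2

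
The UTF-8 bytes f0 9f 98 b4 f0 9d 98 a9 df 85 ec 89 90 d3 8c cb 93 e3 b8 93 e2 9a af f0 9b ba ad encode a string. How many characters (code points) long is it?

Byte at offset 0: 0xF0 = 11110000 → 4-byte char (#1). Advance 4.
Byte at offset 4: 0xF0 = 11110000 → 4-byte char (#2). Advance 4.
Byte at offset 8: 0xDF = 11011111 → 2-byte char (#3). Advance 2.
Byte at offset 10: 0xEC = 11101100 → 3-byte char (#4). Advance 3.
Byte at offset 13: 0xD3 = 11010011 → 2-byte char (#5). Advance 2.
Byte at offset 15: 0xCB = 11001011 → 2-byte char (#6). Advance 2.
Byte at offset 17: 0xE3 = 11100011 → 3-byte char (#7). Advance 3.
Byte at offset 20: 0xE2 = 11100010 → 3-byte char (#8). Advance 3.
Byte at offset 23: 0xF0 = 11110000 → 4-byte char (#9). Advance 4.
Reached end at offset 27 after 9 code points.

9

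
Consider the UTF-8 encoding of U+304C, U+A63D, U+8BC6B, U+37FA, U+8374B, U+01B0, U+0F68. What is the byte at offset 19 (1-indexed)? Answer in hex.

0xB0

1-indexed offset 19 is 0-indexed offset 18.
U+304C → 3-byte form E3 81 8C at offsets 0–2.
U+A63D → 3-byte form EA 98 BD at offsets 3–5.
U+8BC6B → 4-byte form F2 8B B1 AB at offsets 6–9.
U+37FA → 3-byte form E3 9F BA at offsets 10–12.
U+8374B → 4-byte form F2 83 9D 8B at offsets 13–16.
U+01B0 → 2-byte form C6 B0 at offsets 17–18.
Offset 18 falls in char 6's range; it's byte 2 of C6 B0 = 0xB0.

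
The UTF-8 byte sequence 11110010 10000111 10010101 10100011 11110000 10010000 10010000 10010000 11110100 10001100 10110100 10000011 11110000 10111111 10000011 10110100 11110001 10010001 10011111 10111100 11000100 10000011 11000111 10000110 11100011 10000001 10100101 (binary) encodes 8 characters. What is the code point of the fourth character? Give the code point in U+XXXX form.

U+3F0F4

Offset 0: leading byte 0xF2 = 11110010 → 4-byte char #1 = F2 87 95 A3.
Offset 4: leading byte 0xF0 = 11110000 → 4-byte char #2 = F0 90 90 90.
Offset 8: leading byte 0xF4 = 11110100 → 4-byte char #3 = F4 8C B4 83.
Offset 12: leading byte 0xF0 = 11110000 → 4-byte char #4 = F0 BF 83 B4.
Leading byte 0xF0 = 11110000 matches 11110xxx → 4-byte sequence.
Byte 1: 0xF0 = 11110000, payload 000 (3 bits).
Byte 2: 0xBF = 10111111 (10xxxxxx ✓), payload 111111.
Byte 3: 0x83 = 10000011 (10xxxxxx ✓), payload 000011.
Byte 4: 0xB4 = 10110100 (10xxxxxx ✓), payload 110100.
Concatenate: 000111111000011110100 = 0x3F0F4 (21 bits → U+3F0F4).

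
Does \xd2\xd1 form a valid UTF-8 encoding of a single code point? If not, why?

Leading byte 0xD2 = 11010010 → 2-byte form.
Byte 2 is 0xD1 = 11010001, which is not 10xxxxxx — expected a continuation byte.

invalid (non-continuation byte where continuation expected)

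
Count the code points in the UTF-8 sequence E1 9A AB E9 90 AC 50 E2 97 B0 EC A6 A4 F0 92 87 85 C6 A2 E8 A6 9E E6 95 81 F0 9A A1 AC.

Byte at offset 0: 0xE1 = 11100001 → 3-byte char (#1). Advance 3.
Byte at offset 3: 0xE9 = 11101001 → 3-byte char (#2). Advance 3.
Byte at offset 6: 0x50 = 01010000 → 1-byte char (#3). Advance 1.
Byte at offset 7: 0xE2 = 11100010 → 3-byte char (#4). Advance 3.
Byte at offset 10: 0xEC = 11101100 → 3-byte char (#5). Advance 3.
Byte at offset 13: 0xF0 = 11110000 → 4-byte char (#6). Advance 4.
Byte at offset 17: 0xC6 = 11000110 → 2-byte char (#7). Advance 2.
Byte at offset 19: 0xE8 = 11101000 → 3-byte char (#8). Advance 3.
Byte at offset 22: 0xE6 = 11100110 → 3-byte char (#9). Advance 3.
Byte at offset 25: 0xF0 = 11110000 → 4-byte char (#10). Advance 4.
Reached end at offset 29 after 10 code points.

10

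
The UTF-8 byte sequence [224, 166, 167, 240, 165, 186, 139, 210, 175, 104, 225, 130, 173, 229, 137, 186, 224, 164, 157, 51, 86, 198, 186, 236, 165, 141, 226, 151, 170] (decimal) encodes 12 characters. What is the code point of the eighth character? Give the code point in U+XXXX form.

Offset 0: leading byte 0xE0 = 11100000 → 3-byte char #1 = E0 A6 A7.
Offset 3: leading byte 0xF0 = 11110000 → 4-byte char #2 = F0 A5 BA 8B.
Offset 7: leading byte 0xD2 = 11010010 → 2-byte char #3 = D2 AF.
Offset 9: leading byte 0x68 = 01101000 → 1-byte char #4 = 68.
Offset 10: leading byte 0xE1 = 11100001 → 3-byte char #5 = E1 82 AD.
Offset 13: leading byte 0xE5 = 11100101 → 3-byte char #6 = E5 89 BA.
Offset 16: leading byte 0xE0 = 11100000 → 3-byte char #7 = E0 A4 9D.
Offset 19: leading byte 0x33 = 00110011 → 1-byte char #8 = 33.
Leading byte 0x33 = 00110011 matches 0xxxxxxx → 1-byte sequence.
Byte 1: 0x33 = 00110011, payload 0110011 (7 bits).
Concatenate: 0110011 = 0x33 (7 bits → U+0033).

U+0033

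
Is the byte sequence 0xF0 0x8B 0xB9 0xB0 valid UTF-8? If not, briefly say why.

invalid (overlong encoding)

Leading byte 0xF0 = 11110000 → 4-byte form.
Continuation bytes all match 10xxxxxx. Payload decodes to 0xBE70.
But 0xBE70 < 0x10000, the minimum for a 4-byte sequence — this is an overlong encoding.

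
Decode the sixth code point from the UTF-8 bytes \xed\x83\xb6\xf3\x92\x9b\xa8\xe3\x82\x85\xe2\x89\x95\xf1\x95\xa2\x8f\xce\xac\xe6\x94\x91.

Offset 0: leading byte 0xED = 11101101 → 3-byte char #1 = ED 83 B6.
Offset 3: leading byte 0xF3 = 11110011 → 4-byte char #2 = F3 92 9B A8.
Offset 7: leading byte 0xE3 = 11100011 → 3-byte char #3 = E3 82 85.
Offset 10: leading byte 0xE2 = 11100010 → 3-byte char #4 = E2 89 95.
Offset 13: leading byte 0xF1 = 11110001 → 4-byte char #5 = F1 95 A2 8F.
Offset 17: leading byte 0xCE = 11001110 → 2-byte char #6 = CE AC.
Leading byte 0xCE = 11001110 matches 110xxxxx → 2-byte sequence.
Byte 1: 0xCE = 11001110, payload 01110 (5 bits).
Byte 2: 0xAC = 10101100 (10xxxxxx ✓), payload 101100.
Concatenate: 01110101100 = 0x3AC (11 bits → U+03AC).

U+03AC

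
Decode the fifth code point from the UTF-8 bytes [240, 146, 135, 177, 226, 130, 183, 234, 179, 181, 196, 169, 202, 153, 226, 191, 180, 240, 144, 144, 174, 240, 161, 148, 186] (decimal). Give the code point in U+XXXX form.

Offset 0: leading byte 0xF0 = 11110000 → 4-byte char #1 = F0 92 87 B1.
Offset 4: leading byte 0xE2 = 11100010 → 3-byte char #2 = E2 82 B7.
Offset 7: leading byte 0xEA = 11101010 → 3-byte char #3 = EA B3 B5.
Offset 10: leading byte 0xC4 = 11000100 → 2-byte char #4 = C4 A9.
Offset 12: leading byte 0xCA = 11001010 → 2-byte char #5 = CA 99.
Leading byte 0xCA = 11001010 matches 110xxxxx → 2-byte sequence.
Byte 1: 0xCA = 11001010, payload 01010 (5 bits).
Byte 2: 0x99 = 10011001 (10xxxxxx ✓), payload 011001.
Concatenate: 01010011001 = 0x299 (11 bits → U+0299).

U+0299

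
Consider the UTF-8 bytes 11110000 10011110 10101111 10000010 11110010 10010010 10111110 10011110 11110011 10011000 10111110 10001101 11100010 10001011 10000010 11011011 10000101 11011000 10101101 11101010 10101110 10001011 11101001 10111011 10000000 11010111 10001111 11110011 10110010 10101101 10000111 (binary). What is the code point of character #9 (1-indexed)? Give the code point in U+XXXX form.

Offset 0: leading byte 0xF0 = 11110000 → 4-byte char #1 = F0 9E AF 82.
Offset 4: leading byte 0xF2 = 11110010 → 4-byte char #2 = F2 92 BE 9E.
Offset 8: leading byte 0xF3 = 11110011 → 4-byte char #3 = F3 98 BE 8D.
Offset 12: leading byte 0xE2 = 11100010 → 3-byte char #4 = E2 8B 82.
Offset 15: leading byte 0xDB = 11011011 → 2-byte char #5 = DB 85.
Offset 17: leading byte 0xD8 = 11011000 → 2-byte char #6 = D8 AD.
Offset 19: leading byte 0xEA = 11101010 → 3-byte char #7 = EA AE 8B.
Offset 22: leading byte 0xE9 = 11101001 → 3-byte char #8 = E9 BB 80.
Offset 25: leading byte 0xD7 = 11010111 → 2-byte char #9 = D7 8F.
Leading byte 0xD7 = 11010111 matches 110xxxxx → 2-byte sequence.
Byte 1: 0xD7 = 11010111, payload 10111 (5 bits).
Byte 2: 0x8F = 10001111 (10xxxxxx ✓), payload 001111.
Concatenate: 10111001111 = 0x5CF (11 bits → U+05CF).

U+05CF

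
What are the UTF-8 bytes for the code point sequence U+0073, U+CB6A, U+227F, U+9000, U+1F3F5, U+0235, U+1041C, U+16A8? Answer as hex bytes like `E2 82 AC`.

73 EC AD AA E2 89 BF E9 80 80 F0 9F 8F B5 C8 B5 F0 90 90 9C E1 9A A8

U+0073: 1-byte form → 73.
U+CB6A: 3-byte form → EC AD AA.
U+227F: 3-byte form → E2 89 BF.
U+9000: 3-byte form → E9 80 80.
U+1F3F5: 4-byte form → F0 9F 8F B5.
U+0235: 2-byte form → C8 B5.
U+1041C: 4-byte form → F0 90 90 9C.
U+16A8: 3-byte form → E1 9A A8.
Concatenated (23 bytes): 73 EC AD AA E2 89 BF E9 80 80 F0 9F 8F B5 C8 B5 F0 90 90 9C E1 9A A8.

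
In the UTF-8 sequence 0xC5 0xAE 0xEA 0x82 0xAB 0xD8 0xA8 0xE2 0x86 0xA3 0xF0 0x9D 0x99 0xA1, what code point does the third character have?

Offset 0: leading byte 0xC5 = 11000101 → 2-byte char #1 = C5 AE.
Offset 2: leading byte 0xEA = 11101010 → 3-byte char #2 = EA 82 AB.
Offset 5: leading byte 0xD8 = 11011000 → 2-byte char #3 = D8 A8.
Leading byte 0xD8 = 11011000 matches 110xxxxx → 2-byte sequence.
Byte 1: 0xD8 = 11011000, payload 11000 (5 bits).
Byte 2: 0xA8 = 10101000 (10xxxxxx ✓), payload 101000.
Concatenate: 11000101000 = 0x628 (11 bits → U+0628).

U+0628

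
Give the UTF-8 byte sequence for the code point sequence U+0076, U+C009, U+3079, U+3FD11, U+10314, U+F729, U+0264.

76 EC 80 89 E3 81 B9 F0 BF B4 91 F0 90 8C 94 EF 9C A9 C9 A4

U+0076: 1-byte form → 76.
U+C009: 3-byte form → EC 80 89.
U+3079: 3-byte form → E3 81 B9.
U+3FD11: 4-byte form → F0 BF B4 91.
U+10314: 4-byte form → F0 90 8C 94.
U+F729: 3-byte form → EF 9C A9.
U+0264: 2-byte form → C9 A4.
Concatenated (20 bytes): 76 EC 80 89 E3 81 B9 F0 BF B4 91 F0 90 8C 94 EF 9C A9 C9 A4.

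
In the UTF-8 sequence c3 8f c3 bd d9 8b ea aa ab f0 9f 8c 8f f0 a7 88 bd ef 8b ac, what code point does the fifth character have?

U+1F30F

Offset 0: leading byte 0xC3 = 11000011 → 2-byte char #1 = C3 8F.
Offset 2: leading byte 0xC3 = 11000011 → 2-byte char #2 = C3 BD.
Offset 4: leading byte 0xD9 = 11011001 → 2-byte char #3 = D9 8B.
Offset 6: leading byte 0xEA = 11101010 → 3-byte char #4 = EA AA AB.
Offset 9: leading byte 0xF0 = 11110000 → 4-byte char #5 = F0 9F 8C 8F.
Leading byte 0xF0 = 11110000 matches 11110xxx → 4-byte sequence.
Byte 1: 0xF0 = 11110000, payload 000 (3 bits).
Byte 2: 0x9F = 10011111 (10xxxxxx ✓), payload 011111.
Byte 3: 0x8C = 10001100 (10xxxxxx ✓), payload 001100.
Byte 4: 0x8F = 10001111 (10xxxxxx ✓), payload 001111.
Concatenate: 000011111001100001111 = 0x1F30F (21 bits → U+1F30F).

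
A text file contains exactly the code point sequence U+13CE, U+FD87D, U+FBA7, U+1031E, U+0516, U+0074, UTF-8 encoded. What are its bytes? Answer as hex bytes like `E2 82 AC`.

E1 8F 8E F3 BD A1 BD EF AE A7 F0 90 8C 9E D4 96 74

U+13CE: 3-byte form → E1 8F 8E.
U+FD87D: 4-byte form → F3 BD A1 BD.
U+FBA7: 3-byte form → EF AE A7.
U+1031E: 4-byte form → F0 90 8C 9E.
U+0516: 2-byte form → D4 96.
U+0074: 1-byte form → 74.
Concatenated (17 bytes): E1 8F 8E F3 BD A1 BD EF AE A7 F0 90 8C 9E D4 96 74.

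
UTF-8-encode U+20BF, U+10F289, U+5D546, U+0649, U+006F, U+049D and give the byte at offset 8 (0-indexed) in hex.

U+20BF → 3-byte form E2 82 BF at offsets 0–2.
U+10F289 → 4-byte form F4 8F 8A 89 at offsets 3–6.
U+5D546 → 4-byte form F1 9D 95 86 at offsets 7–10.
Offset 8 falls in char 3's range; it's byte 2 of F1 9D 95 86 = 0x9D.

0x9D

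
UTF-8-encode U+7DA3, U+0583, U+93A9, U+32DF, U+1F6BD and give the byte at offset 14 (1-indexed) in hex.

1-indexed offset 14 is 0-indexed offset 13.
U+7DA3 → 3-byte form E7 B6 A3 at offsets 0–2.
U+0583 → 2-byte form D6 83 at offsets 3–4.
U+93A9 → 3-byte form E9 8E A9 at offsets 5–7.
U+32DF → 3-byte form E3 8B 9F at offsets 8–10.
U+1F6BD → 4-byte form F0 9F 9A BD at offsets 11–14.
Offset 13 falls in char 5's range; it's byte 3 of F0 9F 9A BD = 0x9A.

0x9A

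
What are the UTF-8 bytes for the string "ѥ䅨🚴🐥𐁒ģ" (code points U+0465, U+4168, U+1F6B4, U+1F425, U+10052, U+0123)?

D1 A5 E4 85 A8 F0 9F 9A B4 F0 9F 90 A5 F0 90 81 92 C4 A3

U+0465: 2-byte form → D1 A5.
U+4168: 3-byte form → E4 85 A8.
U+1F6B4: 4-byte form → F0 9F 9A B4.
U+1F425: 4-byte form → F0 9F 90 A5.
U+10052: 4-byte form → F0 90 81 92.
U+0123: 2-byte form → C4 A3.
Concatenated (19 bytes): D1 A5 E4 85 A8 F0 9F 9A B4 F0 9F 90 A5 F0 90 81 92 C4 A3.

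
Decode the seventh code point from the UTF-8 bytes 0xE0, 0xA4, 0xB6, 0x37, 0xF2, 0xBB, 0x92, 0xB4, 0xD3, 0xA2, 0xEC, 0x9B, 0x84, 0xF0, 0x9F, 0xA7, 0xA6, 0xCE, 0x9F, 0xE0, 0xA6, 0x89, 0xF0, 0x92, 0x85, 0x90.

U+039F

Offset 0: leading byte 0xE0 = 11100000 → 3-byte char #1 = E0 A4 B6.
Offset 3: leading byte 0x37 = 00110111 → 1-byte char #2 = 37.
Offset 4: leading byte 0xF2 = 11110010 → 4-byte char #3 = F2 BB 92 B4.
Offset 8: leading byte 0xD3 = 11010011 → 2-byte char #4 = D3 A2.
Offset 10: leading byte 0xEC = 11101100 → 3-byte char #5 = EC 9B 84.
Offset 13: leading byte 0xF0 = 11110000 → 4-byte char #6 = F0 9F A7 A6.
Offset 17: leading byte 0xCE = 11001110 → 2-byte char #7 = CE 9F.
Leading byte 0xCE = 11001110 matches 110xxxxx → 2-byte sequence.
Byte 1: 0xCE = 11001110, payload 01110 (5 bits).
Byte 2: 0x9F = 10011111 (10xxxxxx ✓), payload 011111.
Concatenate: 01110011111 = 0x39F (11 bits → U+039F).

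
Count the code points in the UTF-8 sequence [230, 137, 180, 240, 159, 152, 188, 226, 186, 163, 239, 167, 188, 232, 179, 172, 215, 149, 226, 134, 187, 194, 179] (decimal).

8

Byte at offset 0: 0xE6 = 11100110 → 3-byte char (#1). Advance 3.
Byte at offset 3: 0xF0 = 11110000 → 4-byte char (#2). Advance 4.
Byte at offset 7: 0xE2 = 11100010 → 3-byte char (#3). Advance 3.
Byte at offset 10: 0xEF = 11101111 → 3-byte char (#4). Advance 3.
Byte at offset 13: 0xE8 = 11101000 → 3-byte char (#5). Advance 3.
Byte at offset 16: 0xD7 = 11010111 → 2-byte char (#6). Advance 2.
Byte at offset 18: 0xE2 = 11100010 → 3-byte char (#7). Advance 3.
Byte at offset 21: 0xC2 = 11000010 → 2-byte char (#8). Advance 2.
Reached end at offset 23 after 8 code points.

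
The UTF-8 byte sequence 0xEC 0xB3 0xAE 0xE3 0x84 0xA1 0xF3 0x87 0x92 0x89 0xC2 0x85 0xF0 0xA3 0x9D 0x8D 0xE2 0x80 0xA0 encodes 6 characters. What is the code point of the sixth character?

Offset 0: leading byte 0xEC = 11101100 → 3-byte char #1 = EC B3 AE.
Offset 3: leading byte 0xE3 = 11100011 → 3-byte char #2 = E3 84 A1.
Offset 6: leading byte 0xF3 = 11110011 → 4-byte char #3 = F3 87 92 89.
Offset 10: leading byte 0xC2 = 11000010 → 2-byte char #4 = C2 85.
Offset 12: leading byte 0xF0 = 11110000 → 4-byte char #5 = F0 A3 9D 8D.
Offset 16: leading byte 0xE2 = 11100010 → 3-byte char #6 = E2 80 A0.
Leading byte 0xE2 = 11100010 matches 1110xxxx → 3-byte sequence.
Byte 1: 0xE2 = 11100010, payload 0010 (4 bits).
Byte 2: 0x80 = 10000000 (10xxxxxx ✓), payload 000000.
Byte 3: 0xA0 = 10100000 (10xxxxxx ✓), payload 100000.
Concatenate: 0010000000100000 = 0x2020 (16 bits → U+2020).

U+2020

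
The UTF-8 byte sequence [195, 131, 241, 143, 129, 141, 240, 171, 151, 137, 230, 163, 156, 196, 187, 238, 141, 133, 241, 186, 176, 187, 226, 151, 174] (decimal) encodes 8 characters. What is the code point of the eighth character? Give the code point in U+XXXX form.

U+25EE

Offset 0: leading byte 0xC3 = 11000011 → 2-byte char #1 = C3 83.
Offset 2: leading byte 0xF1 = 11110001 → 4-byte char #2 = F1 8F 81 8D.
Offset 6: leading byte 0xF0 = 11110000 → 4-byte char #3 = F0 AB 97 89.
Offset 10: leading byte 0xE6 = 11100110 → 3-byte char #4 = E6 A3 9C.
Offset 13: leading byte 0xC4 = 11000100 → 2-byte char #5 = C4 BB.
Offset 15: leading byte 0xEE = 11101110 → 3-byte char #6 = EE 8D 85.
Offset 18: leading byte 0xF1 = 11110001 → 4-byte char #7 = F1 BA B0 BB.
Offset 22: leading byte 0xE2 = 11100010 → 3-byte char #8 = E2 97 AE.
Leading byte 0xE2 = 11100010 matches 1110xxxx → 3-byte sequence.
Byte 1: 0xE2 = 11100010, payload 0010 (4 bits).
Byte 2: 0x97 = 10010111 (10xxxxxx ✓), payload 010111.
Byte 3: 0xAE = 10101110 (10xxxxxx ✓), payload 101110.
Concatenate: 0010010111101110 = 0x25EE (16 bits → U+25EE).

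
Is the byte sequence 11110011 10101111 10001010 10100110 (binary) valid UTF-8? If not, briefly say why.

valid

Leading byte 0xF3 = 11110011 → 4-byte form.
Continuation bytes 0xAF=10101111, 0x8A=10001010, 0xA6=10100110 all match 10xxxxxx.
Decoded value 0xEF2A6 is ≥ 0x10000 (shortest form) and not a surrogate.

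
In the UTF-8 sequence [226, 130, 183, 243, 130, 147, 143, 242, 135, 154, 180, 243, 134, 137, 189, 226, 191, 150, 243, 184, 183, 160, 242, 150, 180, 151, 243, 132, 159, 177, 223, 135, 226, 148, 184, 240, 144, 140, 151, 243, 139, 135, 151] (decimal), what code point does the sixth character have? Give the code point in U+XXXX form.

U+F8DE0

Offset 0: leading byte 0xE2 = 11100010 → 3-byte char #1 = E2 82 B7.
Offset 3: leading byte 0xF3 = 11110011 → 4-byte char #2 = F3 82 93 8F.
Offset 7: leading byte 0xF2 = 11110010 → 4-byte char #3 = F2 87 9A B4.
Offset 11: leading byte 0xF3 = 11110011 → 4-byte char #4 = F3 86 89 BD.
Offset 15: leading byte 0xE2 = 11100010 → 3-byte char #5 = E2 BF 96.
Offset 18: leading byte 0xF3 = 11110011 → 4-byte char #6 = F3 B8 B7 A0.
Leading byte 0xF3 = 11110011 matches 11110xxx → 4-byte sequence.
Byte 1: 0xF3 = 11110011, payload 011 (3 bits).
Byte 2: 0xB8 = 10111000 (10xxxxxx ✓), payload 111000.
Byte 3: 0xB7 = 10110111 (10xxxxxx ✓), payload 110111.
Byte 4: 0xA0 = 10100000 (10xxxxxx ✓), payload 100000.
Concatenate: 011111000110111100000 = 0xF8DE0 (21 bits → U+F8DE0).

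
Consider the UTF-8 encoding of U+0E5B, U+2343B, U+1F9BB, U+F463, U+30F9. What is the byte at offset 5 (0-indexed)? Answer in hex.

U+0E5B → 3-byte form E0 B9 9B at offsets 0–2.
U+2343B → 4-byte form F0 A3 90 BB at offsets 3–6.
Offset 5 falls in char 2's range; it's byte 3 of F0 A3 90 BB = 0x90.

0x90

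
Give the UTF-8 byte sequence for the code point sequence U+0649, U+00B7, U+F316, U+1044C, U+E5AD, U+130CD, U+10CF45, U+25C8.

U+0649: 2-byte form → D9 89.
U+00B7: 2-byte form → C2 B7.
U+F316: 3-byte form → EF 8C 96.
U+1044C: 4-byte form → F0 90 91 8C.
U+E5AD: 3-byte form → EE 96 AD.
U+130CD: 4-byte form → F0 93 83 8D.
U+10CF45: 4-byte form → F4 8C BD 85.
U+25C8: 3-byte form → E2 97 88.
Concatenated (25 bytes): D9 89 C2 B7 EF 8C 96 F0 90 91 8C EE 96 AD F0 93 83 8D F4 8C BD 85 E2 97 88.

D9 89 C2 B7 EF 8C 96 F0 90 91 8C EE 96 AD F0 93 83 8D F4 8C BD 85 E2 97 88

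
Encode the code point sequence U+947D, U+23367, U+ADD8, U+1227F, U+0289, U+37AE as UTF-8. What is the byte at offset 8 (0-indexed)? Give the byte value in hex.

0xB7

U+947D → 3-byte form E9 91 BD at offsets 0–2.
U+23367 → 4-byte form F0 A3 8D A7 at offsets 3–6.
U+ADD8 → 3-byte form EA B7 98 at offsets 7–9.
Offset 8 falls in char 3's range; it's byte 2 of EA B7 98 = 0xB7.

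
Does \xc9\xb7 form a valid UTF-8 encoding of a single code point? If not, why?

valid

Leading byte 0xC9 = 11001001 → 2-byte form.
Continuation bytes 0xB7=10110111 all match 10xxxxxx.
Decoded value 0x277 is ≥ 0x80 (shortest form) and not a surrogate.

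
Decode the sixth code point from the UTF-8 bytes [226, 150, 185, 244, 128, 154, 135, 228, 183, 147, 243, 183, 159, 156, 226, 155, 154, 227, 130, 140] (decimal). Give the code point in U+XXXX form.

U+308C

Offset 0: leading byte 0xE2 = 11100010 → 3-byte char #1 = E2 96 B9.
Offset 3: leading byte 0xF4 = 11110100 → 4-byte char #2 = F4 80 9A 87.
Offset 7: leading byte 0xE4 = 11100100 → 3-byte char #3 = E4 B7 93.
Offset 10: leading byte 0xF3 = 11110011 → 4-byte char #4 = F3 B7 9F 9C.
Offset 14: leading byte 0xE2 = 11100010 → 3-byte char #5 = E2 9B 9A.
Offset 17: leading byte 0xE3 = 11100011 → 3-byte char #6 = E3 82 8C.
Leading byte 0xE3 = 11100011 matches 1110xxxx → 3-byte sequence.
Byte 1: 0xE3 = 11100011, payload 0011 (4 bits).
Byte 2: 0x82 = 10000010 (10xxxxxx ✓), payload 000010.
Byte 3: 0x8C = 10001100 (10xxxxxx ✓), payload 001100.
Concatenate: 0011000010001100 = 0x308C (16 bits → U+308C).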